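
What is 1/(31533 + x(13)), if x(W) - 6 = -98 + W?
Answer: 1/31454 ≈ 3.1792e-5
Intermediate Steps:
x(W) = -92 + W (x(W) = 6 + (-98 + W) = -92 + W)
1/(31533 + x(13)) = 1/(31533 + (-92 + 13)) = 1/(31533 - 79) = 1/31454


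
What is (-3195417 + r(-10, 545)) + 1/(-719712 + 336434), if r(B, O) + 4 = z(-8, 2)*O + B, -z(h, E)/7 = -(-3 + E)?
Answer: -1226200608389/383278 ≈ -3.1992e+6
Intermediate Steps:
z(h, E) = -21 + 7*E (z(h, E) = -(-7)*(-3 + E) = -7*(3 - E) = -21 + 7*E)
r(B, O) = -4 + B - 7*O (r(B, O) = -4 + ((-21 + 7*2)*O + B) = -4 + ((-21 + 14)*O + B) = -4 + (-7*O + B) = -4 + (B - 7*O) = -4 + B - 7*O)
(-3195417 + r(-10, 545)) + 1/(-719712 + 336434) = (-3195417 + (-4 - 10 - 7*545)) + 1/(-719712 + 336434) = (-3195417 + (-4 - 10 - 3815)) + 1/(-383278) = (-3195417 - 3829) - 1/383278 = -3199246 - 1/383278 = -1226200608389/383278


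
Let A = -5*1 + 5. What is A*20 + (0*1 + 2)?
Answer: 2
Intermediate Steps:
A = 0 (A = -5 + 5 = 0)
A*20 + (0*1 + 2) = 0*20 + (0*1 + 2) = 0 + (0 + 2) = 0 + 2 = 2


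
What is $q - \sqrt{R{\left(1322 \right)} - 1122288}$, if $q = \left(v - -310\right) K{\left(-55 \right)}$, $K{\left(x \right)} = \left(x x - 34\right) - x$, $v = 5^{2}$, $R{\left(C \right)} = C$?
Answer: $1020410 - i \sqrt{1120966} \approx 1.0204 \cdot 10^{6} - 1058.8 i$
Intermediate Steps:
$v = 25$
$K{\left(x \right)} = -34 + x^{2} - x$ ($K{\left(x \right)} = \left(x^{2} - 34\right) - x = \left(-34 + x^{2}\right) - x = -34 + x^{2} - x$)
$q = 1020410$ ($q = \left(25 - -310\right) \left(-34 + \left(-55\right)^{2} - -55\right) = \left(25 + 310\right) \left(-34 + 3025 + 55\right) = 335 \cdot 3046 = 1020410$)
$q - \sqrt{R{\left(1322 \right)} - 1122288} = 1020410 - \sqrt{1322 - 1122288} = 1020410 - \sqrt{-1120966} = 1020410 - i \sqrt{1120966}$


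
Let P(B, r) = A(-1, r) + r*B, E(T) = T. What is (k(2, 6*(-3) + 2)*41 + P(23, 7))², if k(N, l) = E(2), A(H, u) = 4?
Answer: 61009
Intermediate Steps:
k(N, l) = 2
P(B, r) = 4 + B*r (P(B, r) = 4 + r*B = 4 + B*r)
(k(2, 6*(-3) + 2)*41 + P(23, 7))² = (2*41 + (4 + 23*7))² = (82 + (4 + 161))² = (82 + 165)² = 247² = 61009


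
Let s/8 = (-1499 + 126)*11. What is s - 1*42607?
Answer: -163431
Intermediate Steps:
s = -120824 (s = 8*((-1499 + 126)*11) = 8*(-1373*11) = 8*(-15103) = -120824)
s - 1*42607 = -120824 - 1*42607 = -120824 - 42607 = -163431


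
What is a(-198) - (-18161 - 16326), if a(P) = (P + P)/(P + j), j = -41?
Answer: 8242789/239 ≈ 34489.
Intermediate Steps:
a(P) = 2*P/(-41 + P) (a(P) = (P + P)/(P - 41) = (2*P)/(-41 + P) = 2*P/(-41 + P))
a(-198) - (-18161 - 16326) = 2*(-198)/(-41 - 198) - (-18161 - 16326) = 2*(-198)/(-239) - 1*(-34487) = 2*(-198)*(-1/239) + 34487 = 396/239 + 34487 = 8242789/239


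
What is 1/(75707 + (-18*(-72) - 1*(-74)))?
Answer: 1/77077 ≈ 1.2974e-5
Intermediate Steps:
1/(75707 + (-18*(-72) - 1*(-74))) = 1/(75707 + (1296 + 74)) = 1/(75707 + 1370) = 1/77077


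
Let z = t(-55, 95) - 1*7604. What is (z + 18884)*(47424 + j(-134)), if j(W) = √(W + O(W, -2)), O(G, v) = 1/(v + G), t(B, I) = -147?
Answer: 527971392 + 1502955*I*√34/68 ≈ 5.2797e+8 + 1.2888e+5*I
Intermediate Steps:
O(G, v) = 1/(G + v)
z = -7751 (z = -147 - 1*7604 = -147 - 7604 = -7751)
j(W) = √(W + 1/(-2 + W)) (j(W) = √(W + 1/(W - 2)) = √(W + 1/(-2 + W)))
(z + 18884)*(47424 + j(-134)) = (-7751 + 18884)*(47424 + √((1 - 134*(-2 - 134))/(-2 - 134))) = 11133*(47424 + √((1 - 134*(-136))/(-136))) = 11133*(47424 + √(-(1 + 18224)/136)) = 11133*(47424 + √(-1/136*18225)) = 11133*(47424 + √(-18225/136)) = 11133*(47424 + 135*I*√34/68) = 527971392 + 1502955*I*√34/68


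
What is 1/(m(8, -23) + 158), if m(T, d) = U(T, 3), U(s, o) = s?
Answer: 1/166 ≈ 0.0060241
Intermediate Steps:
m(T, d) = T
1/(m(8, -23) + 158) = 1/(8 + 158) = 1/166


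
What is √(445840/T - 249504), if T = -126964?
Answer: 2*I*√62844148131421/31741 ≈ 499.51*I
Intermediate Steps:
√(445840/T - 249504) = √(445840/(-126964) - 249504) = √(445840*(-1/126964) - 249504) = √(-111460/31741 - 249504) = √(-7919617924/31741) = 2*I*√62844148131421/31741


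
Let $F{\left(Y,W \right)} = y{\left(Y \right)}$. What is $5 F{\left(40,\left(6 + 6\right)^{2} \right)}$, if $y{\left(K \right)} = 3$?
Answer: $15$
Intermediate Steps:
$F{\left(Y,W \right)} = 3$
$5 F{\left(40,\left(6 + 6\right)^{2} \right)} = 5 \cdot 3 = 15$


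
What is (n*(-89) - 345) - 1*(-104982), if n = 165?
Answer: 89952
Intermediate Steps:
(n*(-89) - 345) - 1*(-104982) = (165*(-89) - 345) - 1*(-104982) = (-14685 - 345) + 104982 = -15030 + 104982 = 89952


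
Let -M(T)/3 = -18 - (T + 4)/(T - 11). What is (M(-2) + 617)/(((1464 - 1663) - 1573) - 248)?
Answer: -8717/26260 ≈ -0.33195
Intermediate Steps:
M(T) = 54 + 3*(4 + T)/(-11 + T) (M(T) = -3*(-18 - (T + 4)/(T - 11)) = -3*(-18 - (4 + T)/(-11 + T)) = 54 + 3*(4 + T)/(-11 + T))
(M(-2) + 617)/(((1464 - 1663) - 1573) - 248) = (3*(-194 + 19*(-2))/(-11 - 2) + 617)/(((1464 - 1663) - 1573) - 248) = (3*(-194 - 38)/(-13) + 617)/((-199 - 1573) - 248) = (3*(-1/13)*(-232) + 617)/(-1772 - 248) = (696/13 + 617)/(-2020) = (8717/13)*(-1/2020) = -8717/26260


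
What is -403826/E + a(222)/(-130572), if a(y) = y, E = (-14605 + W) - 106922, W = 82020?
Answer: 225297427/22044906 ≈ 10.220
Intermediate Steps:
E = -39507 (E = (-14605 + 82020) - 106922 = 67415 - 106922 = -39507)
-403826/E + a(222)/(-130572) = -403826/(-39507) + 222/(-130572) = -403826*(-1/39507) + 222*(-1/130572) = 403826/39507 - 37/21762 = 225297427/22044906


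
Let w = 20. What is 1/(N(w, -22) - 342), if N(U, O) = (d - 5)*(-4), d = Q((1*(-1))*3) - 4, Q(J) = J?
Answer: -1/294 ≈ -0.0034014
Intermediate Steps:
d = -7 (d = (1*(-1))*3 - 4 = -1*3 - 4 = -3 - 4 = -7)
N(U, O) = 48 (N(U, O) = (-7 - 5)*(-4) = -12*(-4) = 48)
1/(N(w, -22) - 342) = 1/(48 - 342) = 1/(-294) = -1/294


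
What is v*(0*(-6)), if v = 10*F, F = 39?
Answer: 0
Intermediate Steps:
v = 390 (v = 10*39 = 390)
v*(0*(-6)) = 390*(0*(-6)) = 390*0 = 0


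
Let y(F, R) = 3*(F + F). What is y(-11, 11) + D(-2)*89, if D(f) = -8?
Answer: -778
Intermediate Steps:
y(F, R) = 6*F (y(F, R) = 3*(2*F) = 6*F)
y(-11, 11) + D(-2)*89 = 6*(-11) - 8*89 = -66 - 712 = -778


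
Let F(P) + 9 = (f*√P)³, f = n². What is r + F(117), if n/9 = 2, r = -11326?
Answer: -11335 + 11938290624*√13 ≈ 4.3044e+10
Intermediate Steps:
n = 18 (n = 9*2 = 18)
f = 324 (f = 18² = 324)
F(P) = -9 + 34012224*P^(3/2) (F(P) = -9 + (324*√P)³ = -9 + 34012224*P^(3/2))
r + F(117) = -11326 + (-9 + 34012224*117^(3/2)) = -11326 + (-9 + 34012224*(351*√13)) = -11326 + (-9 + 11938290624*√13) = -11335 + 11938290624*√13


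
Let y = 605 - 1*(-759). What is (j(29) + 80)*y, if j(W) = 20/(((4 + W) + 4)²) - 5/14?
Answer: 1041219630/9583 ≈ 1.0865e+5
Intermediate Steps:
j(W) = -5/14 + 20/(8 + W)² (j(W) = 20/((8 + W)²) - 5*1/14 = 20/(8 + W)² - 5/14 = -5/14 + 20/(8 + W)²)
y = 1364 (y = 605 + 759 = 1364)
(j(29) + 80)*y = ((-5/14 + 20/(8 + 29)²) + 80)*1364 = ((-5/14 + 20/37²) + 80)*1364 = ((-5/14 + 20*(1/1369)) + 80)*1364 = ((-5/14 + 20/1369) + 80)*1364 = (-6565/19166 + 80)*1364 = (1526715/19166)*1364 = 1041219630/9583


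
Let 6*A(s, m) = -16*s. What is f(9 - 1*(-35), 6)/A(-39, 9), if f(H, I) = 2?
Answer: 1/52 ≈ 0.019231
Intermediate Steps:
A(s, m) = -8*s/3 (A(s, m) = (-16*s)/6 = -8*s/3)
f(9 - 1*(-35), 6)/A(-39, 9) = 2/((-8/3*(-39))) = 2/104 = 2*(1/104) = 1/52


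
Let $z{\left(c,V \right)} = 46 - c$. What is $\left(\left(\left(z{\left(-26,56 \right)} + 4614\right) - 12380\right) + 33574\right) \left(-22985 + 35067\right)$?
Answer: $312682160$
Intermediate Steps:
$\left(\left(\left(z{\left(-26,56 \right)} + 4614\right) - 12380\right) + 33574\right) \left(-22985 + 35067\right) = \left(\left(\left(\left(46 - -26\right) + 4614\right) - 12380\right) + 33574\right) \left(-22985 + 35067\right) = \left(\left(\left(\left(46 + 26\right) + 4614\right) - 12380\right) + 33574\right) 12082 = \left(\left(\left(72 + 4614\right) - 12380\right) + 33574\right) 12082 = \left(\left(4686 - 12380\right) + 33574\right) 12082 = \left(-7694 + 33574\right) 12082 = 25880 \cdot 12082 = 312682160$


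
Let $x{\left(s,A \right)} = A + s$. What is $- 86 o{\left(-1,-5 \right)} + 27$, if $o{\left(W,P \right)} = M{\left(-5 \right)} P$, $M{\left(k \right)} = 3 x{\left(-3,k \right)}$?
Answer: $-10293$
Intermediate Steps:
$M{\left(k \right)} = -9 + 3 k$ ($M{\left(k \right)} = 3 \left(k - 3\right) = 3 \left(-3 + k\right) = -9 + 3 k$)
$o{\left(W,P \right)} = - 24 P$ ($o{\left(W,P \right)} = \left(-9 + 3 \left(-5\right)\right) P = \left(-9 - 15\right) P = - 24 P$)
$- 86 o{\left(-1,-5 \right)} + 27 = - 86 \left(\left(-24\right) \left(-5\right)\right) + 27 = \left(-86\right) 120 + 27 = -10320 + 27 = -10293$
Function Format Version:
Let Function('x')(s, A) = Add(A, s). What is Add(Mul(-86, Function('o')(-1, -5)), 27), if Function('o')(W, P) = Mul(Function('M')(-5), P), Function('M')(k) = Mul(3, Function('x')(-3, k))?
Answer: -10293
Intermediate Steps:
Function('M')(k) = Add(-9, Mul(3, k)) (Function('M')(k) = Mul(3, Add(k, -3)) = Mul(3, Add(-3, k)) = Add(-9, Mul(3, k)))
Function('o')(W, P) = Mul(-24, P) (Function('o')(W, P) = Mul(Add(-9, Mul(3, -5)), P) = Mul(Add(-9, -15), P) = Mul(-24, P))
Add(Mul(-86, Function('o')(-1, -5)), 27) = Add(Mul(-86, Mul(-24, -5)), 27) = Add(Mul(-86, 120), 27) = Add(-10320, 27) = -10293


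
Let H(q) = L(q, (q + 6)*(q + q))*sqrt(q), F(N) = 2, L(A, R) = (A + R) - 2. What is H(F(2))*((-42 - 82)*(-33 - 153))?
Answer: 738048*sqrt(2) ≈ 1.0438e+6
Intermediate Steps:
L(A, R) = -2 + A + R
H(q) = sqrt(q)*(-2 + q + 2*q*(6 + q)) (H(q) = (-2 + q + (q + 6)*(q + q))*sqrt(q) = (-2 + q + (6 + q)*(2*q))*sqrt(q) = (-2 + q + 2*q*(6 + q))*sqrt(q) = sqrt(q)*(-2 + q + 2*q*(6 + q)))
H(F(2))*((-42 - 82)*(-33 - 153)) = (sqrt(2)*(-2 + 2 + 2*2*(6 + 2)))*((-42 - 82)*(-33 - 153)) = (sqrt(2)*(-2 + 2 + 2*2*8))*(-124*(-186)) = (sqrt(2)*(-2 + 2 + 32))*23064 = (sqrt(2)*32)*23064 = (32*sqrt(2))*23064 = 738048*sqrt(2)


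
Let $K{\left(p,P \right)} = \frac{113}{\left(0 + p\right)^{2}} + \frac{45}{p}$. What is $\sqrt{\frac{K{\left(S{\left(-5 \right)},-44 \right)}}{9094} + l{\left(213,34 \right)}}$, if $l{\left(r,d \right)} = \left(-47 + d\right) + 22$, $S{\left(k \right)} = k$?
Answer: $\frac{\sqrt{4651667393}}{22735} \approx 2.9999$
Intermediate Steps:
$l{\left(r,d \right)} = -25 + d$
$K{\left(p,P \right)} = \frac{45}{p} + \frac{113}{p^{2}}$ ($K{\left(p,P \right)} = \frac{113}{p^{2}} + \frac{45}{p} = \frac{45}{p} + \frac{113}{p^{2}}$)
$\sqrt{\frac{K{\left(S{\left(-5 \right)},-44 \right)}}{9094} + l{\left(213,34 \right)}} = \sqrt{\frac{\frac{1}{25} \left(113 + 45 \left(-5\right)\right)}{9094} + \left(-25 + 34\right)} = \sqrt{\frac{113 - 225}{25} \cdot \frac{1}{9094} + 9} = \sqrt{\frac{1}{25} \left(-112\right) \frac{1}{9094} + 9} = \sqrt{\left(- \frac{112}{25}\right) \frac{1}{9094} + 9} = \sqrt{- \frac{56}{113675} + 9} = \sqrt{\frac{1023019}{113675}} = \frac{\sqrt{4651667393}}{22735}$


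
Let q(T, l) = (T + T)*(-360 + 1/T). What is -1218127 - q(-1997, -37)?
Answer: -2655969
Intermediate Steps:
q(T, l) = 2*T*(-360 + 1/T) (q(T, l) = (2*T)*(-360 + 1/T) = 2*T*(-360 + 1/T))
-1218127 - q(-1997, -37) = -1218127 - (2 - 720*(-1997)) = -1218127 - (2 + 1437840) = -1218127 - 1*1437842 = -1218127 - 1437842 = -2655969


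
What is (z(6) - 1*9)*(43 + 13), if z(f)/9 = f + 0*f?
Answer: 2520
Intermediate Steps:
z(f) = 9*f (z(f) = 9*(f + 0*f) = 9*(f + 0) = 9*f)
(z(6) - 1*9)*(43 + 13) = (9*6 - 1*9)*(43 + 13) = (54 - 9)*56 = 45*56 = 2520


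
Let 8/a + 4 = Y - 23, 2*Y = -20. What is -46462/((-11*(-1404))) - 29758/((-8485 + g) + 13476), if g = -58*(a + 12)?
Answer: -85348327/8606466 ≈ -9.9168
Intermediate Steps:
Y = -10 (Y = (½)*(-20) = -10)
a = -8/37 (a = 8/(-4 + (-10 - 23)) = 8/(-4 - 33) = 8/(-37) = 8*(-1/37) = -8/37 ≈ -0.21622)
g = -25288/37 (g = -58*(-8/37 + 12) = -58*436/37 = -25288/37 ≈ -683.46)
-46462/((-11*(-1404))) - 29758/((-8485 + g) + 13476) = -46462/((-11*(-1404))) - 29758/((-8485 - 25288/37) + 13476) = -46462/15444 - 29758/(-339233/37 + 13476) = -46462*1/15444 - 29758/159379/37 = -1787/594 - 29758*37/159379 = -1787/594 - 1101046/159379 = -85348327/8606466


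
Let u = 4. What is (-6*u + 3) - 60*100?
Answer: -6021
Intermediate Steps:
(-6*u + 3) - 60*100 = (-6*4 + 3) - 60*100 = (-24 + 3) - 6000 = -21 - 6000 = -6021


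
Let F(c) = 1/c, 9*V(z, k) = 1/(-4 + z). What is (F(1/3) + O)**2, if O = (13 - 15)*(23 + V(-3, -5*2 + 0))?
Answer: 7327849/3969 ≈ 1846.3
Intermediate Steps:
V(z, k) = 1/(9*(-4 + z))
O = -2896/63 (O = (13 - 15)*(23 + 1/(9*(-4 - 3))) = -2*(23 + (1/9)/(-7)) = -2*(23 + (1/9)*(-1/7)) = -2*(23 - 1/63) = -2*1448/63 = -2896/63 ≈ -45.968)
(F(1/3) + O)**2 = (1/(1/3) - 2896/63)**2 = (3 - 2896/63)**2 = (-2707/63)**2 = 7327849/3969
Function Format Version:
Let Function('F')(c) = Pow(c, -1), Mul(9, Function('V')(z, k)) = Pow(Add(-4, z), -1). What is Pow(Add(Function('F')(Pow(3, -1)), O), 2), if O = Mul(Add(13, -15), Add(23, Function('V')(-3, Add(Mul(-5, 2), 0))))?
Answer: Rational(7327849, 3969) ≈ 1846.3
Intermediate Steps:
Function('V')(z, k) = Mul(Rational(1, 9), Pow(Add(-4, z), -1))
O = Rational(-2896, 63) (O = Mul(Add(13, -15), Add(23, Mul(Rational(1, 9), Pow(Add(-4, -3), -1)))) = Mul(-2, Add(23, Mul(Rational(1, 9), Pow(-7, -1)))) = Mul(-2, Add(23, Mul(Rational(1, 9), Rational(-1, 7)))) = Mul(-2, Add(23, Rational(-1, 63))) = Mul(-2, Rational(1448, 63)) = Rational(-2896, 63) ≈ -45.968)
Pow(Add(Function('F')(Pow(3, -1)), O), 2) = Pow(Add(Pow(Pow(3, -1), -1), Rational(-2896, 63)), 2) = Pow(Add(Pow(Rational(1, 3), -1), Rational(-2896, 63)), 2) = Pow(Add(3, Rational(-2896, 63)), 2) = Pow(Rational(-2707, 63), 2) = Rational(7327849, 3969)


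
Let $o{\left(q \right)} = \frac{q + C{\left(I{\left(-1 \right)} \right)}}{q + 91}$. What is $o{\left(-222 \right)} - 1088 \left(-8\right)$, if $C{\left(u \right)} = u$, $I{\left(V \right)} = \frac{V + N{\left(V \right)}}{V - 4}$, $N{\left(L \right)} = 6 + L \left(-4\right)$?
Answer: $\frac{5702239}{655} \approx 8705.7$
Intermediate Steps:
$N{\left(L \right)} = 6 - 4 L$
$I{\left(V \right)} = \frac{6 - 3 V}{-4 + V}$ ($I{\left(V \right)} = \frac{V - \left(-6 + 4 V\right)}{V - 4} = \frac{6 - 3 V}{-4 + V}$)
$o{\left(q \right)} = \frac{- \frac{9}{5} + q}{91 + q}$ ($o{\left(q \right)} = \frac{q + \frac{3 \left(2 - -1\right)}{-4 - 1}}{q + 91} = \frac{q + \frac{3 \left(2 + 1\right)}{-5}}{91 + q} = \frac{q + 3 \left(- \frac{1}{5}\right) 3}{91 + q} = \frac{q - \frac{9}{5}}{91 + q} = \frac{- \frac{9}{5} + q}{91 + q}$)
$o{\left(-222 \right)} - 1088 \left(-8\right) = \frac{- \frac{9}{5} - 222}{91 - 222} - 1088 \left(-8\right) = \frac{1}{-131} \left(- \frac{1119}{5}\right) - -8704 = \left(- \frac{1}{131}\right) \left(- \frac{1119}{5}\right) + 8704 = \frac{1119}{655} + 8704 = \frac{5702239}{655}$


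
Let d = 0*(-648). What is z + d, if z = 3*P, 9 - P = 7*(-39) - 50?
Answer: 996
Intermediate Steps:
P = 332 (P = 9 - (7*(-39) - 50) = 9 - (-273 - 50) = 9 - 1*(-323) = 9 + 323 = 332)
d = 0
z = 996 (z = 3*332 = 996)
z + d = 996 + 0 = 996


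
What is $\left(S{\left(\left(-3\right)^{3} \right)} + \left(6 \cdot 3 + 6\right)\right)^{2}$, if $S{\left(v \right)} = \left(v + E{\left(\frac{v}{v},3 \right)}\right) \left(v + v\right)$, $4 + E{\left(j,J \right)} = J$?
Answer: $2359296$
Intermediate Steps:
$E{\left(j,J \right)} = -4 + J$
$S{\left(v \right)} = 2 v \left(-1 + v\right)$ ($S{\left(v \right)} = \left(v + \left(-4 + 3\right)\right) \left(v + v\right) = \left(v - 1\right) 2 v = \left(-1 + v\right) 2 v = 2 v \left(-1 + v\right)$)
$\left(S{\left(\left(-3\right)^{3} \right)} + \left(6 \cdot 3 + 6\right)\right)^{2} = \left(2 \left(-3\right)^{3} \left(-1 + \left(-3\right)^{3}\right) + \left(6 \cdot 3 + 6\right)\right)^{2} = \left(2 \left(-27\right) \left(-1 - 27\right) + \left(18 + 6\right)\right)^{2} = \left(2 \left(-27\right) \left(-28\right) + 24\right)^{2} = \left(1512 + 24\right)^{2} = 1536^{2} = 2359296$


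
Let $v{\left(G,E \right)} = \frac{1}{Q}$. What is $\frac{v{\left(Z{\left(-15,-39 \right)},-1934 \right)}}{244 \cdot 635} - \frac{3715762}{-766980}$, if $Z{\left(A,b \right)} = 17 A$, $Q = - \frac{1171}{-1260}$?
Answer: $\frac{16854231969167}{3478920422130} \approx 4.8447$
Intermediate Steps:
$Q = \frac{1171}{1260}$ ($Q = \left(-1171\right) \left(- \frac{1}{1260}\right) = \frac{1171}{1260} \approx 0.92937$)
$v{\left(G,E \right)} = \frac{1260}{1171}$ ($v{\left(G,E \right)} = \frac{1}{\frac{1171}{1260}} = \frac{1260}{1171}$)
$\frac{v{\left(Z{\left(-15,-39 \right)},-1934 \right)}}{244 \cdot 635} - \frac{3715762}{-766980} = \frac{1260}{1171 \cdot 244 \cdot 635} - \frac{3715762}{-766980} = \frac{1260}{1171 \cdot 154940} - - \frac{1857881}{383490} = \frac{1260}{1171} \cdot \frac{1}{154940} + \frac{1857881}{383490} = \frac{63}{9071737} + \frac{1857881}{383490} = \frac{16854231969167}{3478920422130}$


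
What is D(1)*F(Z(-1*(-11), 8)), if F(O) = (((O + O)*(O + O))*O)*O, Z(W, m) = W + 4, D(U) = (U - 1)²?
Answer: 0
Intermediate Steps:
D(U) = (-1 + U)²
Z(W, m) = 4 + W
F(O) = 4*O⁴ (F(O) = (((2*O)*(2*O))*O)*O = ((4*O²)*O)*O = (4*O³)*O = 4*O⁴)
D(1)*F(Z(-1*(-11), 8)) = (-1 + 1)²*(4*(4 - 1*(-11))⁴) = 0²*(4*(4 + 11)⁴) = 0*(4*15⁴) = 0*(4*50625) = 0*202500 = 0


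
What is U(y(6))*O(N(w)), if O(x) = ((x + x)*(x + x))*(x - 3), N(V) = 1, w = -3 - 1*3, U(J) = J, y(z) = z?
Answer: -48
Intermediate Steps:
w = -6 (w = -3 - 3 = -6)
O(x) = 4*x²*(-3 + x) (O(x) = ((2*x)*(2*x))*(-3 + x) = (4*x²)*(-3 + x) = 4*x²*(-3 + x))
U(y(6))*O(N(w)) = 6*(4*1²*(-3 + 1)) = 6*(4*1*(-2)) = 6*(-8) = -48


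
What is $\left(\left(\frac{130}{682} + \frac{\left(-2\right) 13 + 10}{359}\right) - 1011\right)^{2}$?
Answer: $\frac{15313500680152900}{14986411561} \approx 1.0218 \cdot 10^{6}$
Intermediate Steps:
$\left(\left(\frac{130}{682} + \frac{\left(-2\right) 13 + 10}{359}\right) - 1011\right)^{2} = \left(\left(130 \cdot \frac{1}{682} + \left(-26 + 10\right) \frac{1}{359}\right) - 1011\right)^{2} = \left(\left(\frac{65}{341} - \frac{16}{359}\right) - 1011\right)^{2} = \left(\frac{17879}{122419} - 1011\right)^{2} = \left(- \frac{123747730}{122419}\right)^{2} = \frac{15313500680152900}{14986411561}$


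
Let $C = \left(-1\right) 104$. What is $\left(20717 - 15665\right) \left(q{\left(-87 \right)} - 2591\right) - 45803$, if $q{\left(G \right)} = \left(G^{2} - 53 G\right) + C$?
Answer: $47872417$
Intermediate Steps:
$C = -104$
$q{\left(G \right)} = -104 + G^{2} - 53 G$ ($q{\left(G \right)} = \left(G^{2} - 53 G\right) - 104 = -104 + G^{2} - 53 G$)
$\left(20717 - 15665\right) \left(q{\left(-87 \right)} - 2591\right) - 45803 = \left(20717 - 15665\right) \left(\left(-104 + \left(-87\right)^{2} - -4611\right) - 2591\right) - 45803 = 5052 \left(\left(-104 + 7569 + 4611\right) - 2591\right) - 45803 = 5052 \left(12076 - 2591\right) - 45803 = 5052 \cdot 9485 - 45803 = 47918220 - 45803 = 47872417$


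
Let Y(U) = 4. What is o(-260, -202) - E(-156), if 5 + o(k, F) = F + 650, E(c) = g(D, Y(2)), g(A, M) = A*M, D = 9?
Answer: 407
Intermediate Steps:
E(c) = 36 (E(c) = 9*4 = 36)
o(k, F) = 645 + F (o(k, F) = -5 + (F + 650) = -5 + (650 + F) = 645 + F)
o(-260, -202) - E(-156) = (645 - 202) - 1*36 = 443 - 36 = 407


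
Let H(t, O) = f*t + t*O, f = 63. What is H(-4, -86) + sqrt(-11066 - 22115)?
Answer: 92 + I*sqrt(33181) ≈ 92.0 + 182.16*I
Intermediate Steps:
H(t, O) = 63*t + O*t (H(t, O) = 63*t + t*O = 63*t + O*t)
H(-4, -86) + sqrt(-11066 - 22115) = -4*(63 - 86) + sqrt(-11066 - 22115) = -4*(-23) + sqrt(-33181) = 92 + I*sqrt(33181)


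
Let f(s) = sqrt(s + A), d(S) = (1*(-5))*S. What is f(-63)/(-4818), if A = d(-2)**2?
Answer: -sqrt(37)/4818 ≈ -0.0012625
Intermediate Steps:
d(S) = -5*S
A = 100 (A = (-5*(-2))**2 = 10**2 = 100)
f(s) = sqrt(100 + s) (f(s) = sqrt(s + 100) = sqrt(100 + s))
f(-63)/(-4818) = sqrt(100 - 63)/(-4818) = sqrt(37)*(-1/4818) = -sqrt(37)/4818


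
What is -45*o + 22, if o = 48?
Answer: -2138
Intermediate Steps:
-45*o + 22 = -45*48 + 22 = -2160 + 22 = -2138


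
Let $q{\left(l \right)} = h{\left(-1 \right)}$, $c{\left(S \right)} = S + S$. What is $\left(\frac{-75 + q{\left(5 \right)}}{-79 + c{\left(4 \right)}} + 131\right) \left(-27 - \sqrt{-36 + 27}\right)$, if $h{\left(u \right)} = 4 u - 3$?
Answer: $- \frac{253341}{71} - \frac{28149 i}{71} \approx -3568.2 - 396.46 i$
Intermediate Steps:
$c{\left(S \right)} = 2 S$
$h{\left(u \right)} = -3 + 4 u$
$q{\left(l \right)} = -7$ ($q{\left(l \right)} = -3 + 4 \left(-1\right) = -3 - 4 = -7$)
$\left(\frac{-75 + q{\left(5 \right)}}{-79 + c{\left(4 \right)}} + 131\right) \left(-27 - \sqrt{-36 + 27}\right) = \left(\frac{-75 - 7}{-79 + 2 \cdot 4} + 131\right) \left(-27 - \sqrt{-36 + 27}\right) = \left(- \frac{82}{-79 + 8} + 131\right) \left(-27 - \sqrt{-9}\right) = \left(- \frac{82}{-71} + 131\right) \left(-27 - 3 i\right) = \left(\left(-82\right) \left(- \frac{1}{71}\right) + 131\right) \left(-27 - 3 i\right) = \left(\frac{82}{71} + 131\right) \left(-27 - 3 i\right) = \frac{9383 \left(-27 - 3 i\right)}{71} = - \frac{253341}{71} - \frac{28149 i}{71}$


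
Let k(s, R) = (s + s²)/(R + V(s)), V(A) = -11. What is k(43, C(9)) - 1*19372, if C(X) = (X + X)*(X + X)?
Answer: -6061544/313 ≈ -19366.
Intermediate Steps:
C(X) = 4*X² (C(X) = (2*X)*(2*X) = 4*X²)
k(s, R) = (s + s²)/(-11 + R) (k(s, R) = (s + s²)/(R - 11) = (s + s²)/(-11 + R))
k(43, C(9)) - 1*19372 = 43*(1 + 43)/(-11 + 4*9²) - 1*19372 = 43*44/(-11 + 4*81) - 19372 = 43*44/(-11 + 324) - 19372 = 43*44/313 - 19372 = 43*(1/313)*44 - 19372 = 1892/313 - 19372 = -6061544/313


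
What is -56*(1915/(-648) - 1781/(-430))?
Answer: -1157233/17415 ≈ -66.450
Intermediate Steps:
-56*(1915/(-648) - 1781/(-430)) = -56*(1915*(-1/648) - 1781*(-1/430)) = -56*(-1915/648 + 1781/430) = -56*165319/139320 = -1157233/17415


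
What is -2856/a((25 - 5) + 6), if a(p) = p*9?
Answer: -476/39 ≈ -12.205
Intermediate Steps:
a(p) = 9*p
-2856/a((25 - 5) + 6) = -2856*1/(9*((25 - 5) + 6)) = -2856*1/(9*(20 + 6)) = -2856/(9*26) = -2856/234 = -2856*1/234 = -476/39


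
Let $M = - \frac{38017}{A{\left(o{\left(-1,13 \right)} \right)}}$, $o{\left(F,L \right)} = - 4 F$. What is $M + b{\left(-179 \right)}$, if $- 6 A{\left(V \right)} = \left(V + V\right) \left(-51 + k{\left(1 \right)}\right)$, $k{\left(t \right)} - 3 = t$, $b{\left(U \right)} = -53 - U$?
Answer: $- \frac{90363}{188} \approx -480.65$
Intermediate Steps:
$k{\left(t \right)} = 3 + t$
$A{\left(V \right)} = \frac{47 V}{3}$ ($A{\left(V \right)} = - \frac{\left(V + V\right) \left(-51 + \left(3 + 1\right)\right)}{6} = - \frac{2 V \left(-51 + 4\right)}{6} = - \frac{2 V \left(-47\right)}{6} = - \frac{\left(-94\right) V}{6} = \frac{47 V}{3}$)
$M = - \frac{114051}{188}$ ($M = - \frac{38017}{\frac{47}{3} \left(\left(-4\right) \left(-1\right)\right)} = - \frac{38017}{\frac{47}{3} \cdot 4} = - \frac{38017}{\frac{188}{3}} = \left(-38017\right) \frac{3}{188} = - \frac{114051}{188} \approx -606.65$)
$M + b{\left(-179 \right)} = - \frac{114051}{188} - -126 = - \frac{114051}{188} + \left(-53 + 179\right) = - \frac{114051}{188} + 126 = - \frac{90363}{188}$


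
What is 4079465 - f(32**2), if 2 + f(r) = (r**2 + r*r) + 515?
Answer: 1981800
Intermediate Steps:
f(r) = 513 + 2*r**2 (f(r) = -2 + ((r**2 + r*r) + 515) = -2 + ((r**2 + r**2) + 515) = -2 + (2*r**2 + 515) = -2 + (515 + 2*r**2) = 513 + 2*r**2)
4079465 - f(32**2) = 4079465 - (513 + 2*(32**2)**2) = 4079465 - (513 + 2*1024**2) = 4079465 - (513 + 2*1048576) = 4079465 - (513 + 2097152) = 4079465 - 1*2097665 = 4079465 - 2097665 = 1981800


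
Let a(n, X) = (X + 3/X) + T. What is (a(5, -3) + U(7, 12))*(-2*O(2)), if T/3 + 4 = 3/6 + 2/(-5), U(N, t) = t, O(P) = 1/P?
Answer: 37/10 ≈ 3.7000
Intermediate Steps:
T = -117/10 (T = -12 + 3*(3/6 + 2/(-5)) = -12 + 3*(3*(⅙) + 2*(-⅕)) = -12 + 3*(½ - ⅖) = -12 + 3*(⅒) = -12 + 3/10 = -117/10 ≈ -11.700)
a(n, X) = -117/10 + X + 3/X (a(n, X) = (X + 3/X) - 117/10 = -117/10 + X + 3/X)
(a(5, -3) + U(7, 12))*(-2*O(2)) = ((-117/10 - 3 + 3/(-3)) + 12)*(-2/2) = ((-117/10 - 3 + 3*(-⅓)) + 12)*(-2*½) = ((-117/10 - 3 - 1) + 12)*(-1) = (-157/10 + 12)*(-1) = -37/10*(-1) = 37/10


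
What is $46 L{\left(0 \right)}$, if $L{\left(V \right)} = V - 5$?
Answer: $-230$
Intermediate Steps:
$L{\left(V \right)} = -5 + V$
$46 L{\left(0 \right)} = 46 \left(-5 + 0\right) = 46 \left(-5\right) = -230$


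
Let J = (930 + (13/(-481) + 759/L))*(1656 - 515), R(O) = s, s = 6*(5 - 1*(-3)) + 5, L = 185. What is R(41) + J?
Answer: 197179169/185 ≈ 1.0658e+6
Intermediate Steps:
s = 53 (s = 6*(5 + 3) + 5 = 6*8 + 5 = 48 + 5 = 53)
R(O) = 53
J = 197169364/185 (J = (930 + (13/(-481) + 759/185))*(1656 - 515) = (930 + (13*(-1/481) + 759*(1/185)))*1141 = (930 + (-1/37 + 759/185))*1141 = (930 + 754/185)*1141 = (172804/185)*1141 = 197169364/185 ≈ 1.0658e+6)
R(41) + J = 53 + 197169364/185 = 197179169/185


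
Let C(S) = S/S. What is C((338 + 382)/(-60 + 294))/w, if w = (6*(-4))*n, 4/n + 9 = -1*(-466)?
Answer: -457/96 ≈ -4.7604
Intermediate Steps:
n = 4/457 (n = 4/(-9 - 1*(-466)) = 4/(-9 + 466) = 4/457 ≈ 0.0087527)
C(S) = 1
w = -96/457 (w = (6*(-4))*(4/457) = -24*4/457 = -96/457 ≈ -0.21007)
C((338 + 382)/(-60 + 294))/w = 1/(-96/457) = 1*(-457/96) = -457/96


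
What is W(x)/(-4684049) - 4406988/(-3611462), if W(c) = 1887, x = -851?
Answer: 10317866452809/8458132484819 ≈ 1.2199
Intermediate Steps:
W(x)/(-4684049) - 4406988/(-3611462) = 1887/(-4684049) - 4406988/(-3611462) = 1887*(-1/4684049) - 4406988*(-1/3611462) = -1887/4684049 + 2203494/1805731 = 10317866452809/8458132484819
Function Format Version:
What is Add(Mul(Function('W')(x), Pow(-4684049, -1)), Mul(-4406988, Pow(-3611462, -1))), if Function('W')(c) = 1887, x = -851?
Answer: Rational(10317866452809, 8458132484819) ≈ 1.2199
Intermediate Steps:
Add(Mul(Function('W')(x), Pow(-4684049, -1)), Mul(-4406988, Pow(-3611462, -1))) = Add(Mul(1887, Pow(-4684049, -1)), Mul(-4406988, Pow(-3611462, -1))) = Add(Mul(1887, Rational(-1, 4684049)), Mul(-4406988, Rational(-1, 3611462))) = Add(Rational(-1887, 4684049), Rational(2203494, 1805731)) = Rational(10317866452809, 8458132484819)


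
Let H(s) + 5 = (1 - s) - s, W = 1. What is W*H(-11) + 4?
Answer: 22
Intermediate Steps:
H(s) = -4 - 2*s (H(s) = -5 + ((1 - s) - s) = -5 + (1 - 2*s) = -4 - 2*s)
W*H(-11) + 4 = 1*(-4 - 2*(-11)) + 4 = 1*(-4 + 22) + 4 = 1*18 + 4 = 18 + 4 = 22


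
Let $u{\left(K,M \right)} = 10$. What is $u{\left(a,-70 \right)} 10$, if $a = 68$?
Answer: $100$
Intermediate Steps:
$u{\left(a,-70 \right)} 10 = 10 \cdot 10 = 100$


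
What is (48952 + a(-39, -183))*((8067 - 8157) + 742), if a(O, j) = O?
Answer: 31891276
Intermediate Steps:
(48952 + a(-39, -183))*((8067 - 8157) + 742) = (48952 - 39)*((8067 - 8157) + 742) = 48913*(-90 + 742) = 48913*652 = 31891276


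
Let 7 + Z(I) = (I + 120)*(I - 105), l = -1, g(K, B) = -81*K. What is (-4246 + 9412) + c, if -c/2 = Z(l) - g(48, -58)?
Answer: 22632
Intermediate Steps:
Z(I) = -7 + (-105 + I)*(120 + I) (Z(I) = -7 + (I + 120)*(I - 105) = -7 + (120 + I)*(-105 + I) = -7 + (-105 + I)*(120 + I))
c = 17466 (c = -2*((-12607 + (-1)² + 15*(-1)) - (-81)*48) = -2*((-12607 + 1 - 15) - 1*(-3888)) = -2*(-12621 + 3888) = -2*(-8733) = 17466)
(-4246 + 9412) + c = (-4246 + 9412) + 17466 = 5166 + 17466 = 22632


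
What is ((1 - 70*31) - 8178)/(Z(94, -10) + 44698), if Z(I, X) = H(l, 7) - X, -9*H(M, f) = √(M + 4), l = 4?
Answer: -9367521939/40475806594 - 93123*√2/80951613188 ≈ -0.23144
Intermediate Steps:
H(M, f) = -√(4 + M)/9 (H(M, f) = -√(M + 4)/9 = -√(4 + M)/9)
Z(I, X) = -X - 2*√2/9 (Z(I, X) = -√(4 + 4)/9 - X = -2*√2/9 - X = -X - 2*√2/9)
((1 - 70*31) - 8178)/(Z(94, -10) + 44698) = ((1 - 70*31) - 8178)/((-1*(-10) - 2*√2/9) + 44698) = ((1 - 2170) - 8178)/((10 - 2*√2/9) + 44698) = (-2169 - 8178)/(44708 - 2*√2/9) = -10347/(44708 - 2*√2/9)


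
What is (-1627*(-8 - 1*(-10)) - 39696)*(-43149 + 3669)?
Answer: 1695666000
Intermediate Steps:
(-1627*(-8 - 1*(-10)) - 39696)*(-43149 + 3669) = (-1627*(-8 + 10) - 39696)*(-39480) = (-1627*2 - 39696)*(-39480) = (-3254 - 39696)*(-39480) = -42950*(-39480) = 1695666000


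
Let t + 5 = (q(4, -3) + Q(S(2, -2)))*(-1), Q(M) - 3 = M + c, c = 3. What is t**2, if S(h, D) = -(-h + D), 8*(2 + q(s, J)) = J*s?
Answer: 529/4 ≈ 132.25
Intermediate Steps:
q(s, J) = -2 + J*s/8 (q(s, J) = -2 + (J*s)/8 = -2 + J*s/8)
S(h, D) = h - D (S(h, D) = -(D - h) = h - D)
Q(M) = 6 + M (Q(M) = 3 + (M + 3) = 3 + (3 + M) = 6 + M)
t = -23/2 (t = -5 + ((-2 + (1/8)*(-3)*4) + (6 + (2 - 1*(-2))))*(-1) = -5 + ((-2 - 3/2) + (6 + (2 + 2)))*(-1) = -5 + (-7/2 + (6 + 4))*(-1) = -5 + (-7/2 + 10)*(-1) = -5 + (13/2)*(-1) = -5 - 13/2 = -23/2 ≈ -11.500)
t**2 = (-23/2)**2 = 529/4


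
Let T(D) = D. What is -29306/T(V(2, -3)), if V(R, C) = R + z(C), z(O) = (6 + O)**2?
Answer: -29306/11 ≈ -2664.2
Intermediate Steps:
V(R, C) = R + (6 + C)**2
-29306/T(V(2, -3)) = -29306/(2 + (6 - 3)**2) = -29306/(2 + 3**2) = -29306/(2 + 9) = -29306/11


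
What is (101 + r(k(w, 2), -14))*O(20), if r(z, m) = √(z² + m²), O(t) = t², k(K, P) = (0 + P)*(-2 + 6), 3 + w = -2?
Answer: 40400 + 800*√65 ≈ 46850.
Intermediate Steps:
w = -5 (w = -3 - 2 = -5)
k(K, P) = 4*P (k(K, P) = P*4 = 4*P)
r(z, m) = √(m² + z²)
(101 + r(k(w, 2), -14))*O(20) = (101 + √((-14)² + (4*2)²))*20² = (101 + √(196 + 8²))*400 = (101 + √(196 + 64))*400 = (101 + √260)*400 = (101 + 2*√65)*400 = 40400 + 800*√65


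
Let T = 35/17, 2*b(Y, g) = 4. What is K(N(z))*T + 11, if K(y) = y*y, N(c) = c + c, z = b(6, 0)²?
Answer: 2427/17 ≈ 142.76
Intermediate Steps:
b(Y, g) = 2 (b(Y, g) = (½)*4 = 2)
T = 35/17 (T = 35*(1/17) = 35/17 ≈ 2.0588)
z = 4 (z = 2² = 4)
N(c) = 2*c
K(y) = y²
K(N(z))*T + 11 = (2*4)²*(35/17) + 11 = 8²*(35/17) + 11 = 64*(35/17) + 11 = 2240/17 + 11 = 2427/17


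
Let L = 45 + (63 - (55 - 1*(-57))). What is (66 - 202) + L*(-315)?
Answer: 1124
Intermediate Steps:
L = -4 (L = 45 + (63 - (55 + 57)) = 45 + (63 - 1*112) = 45 + (63 - 112) = 45 - 49 = -4)
(66 - 202) + L*(-315) = (66 - 202) - 4*(-315) = -136 + 1260 = 1124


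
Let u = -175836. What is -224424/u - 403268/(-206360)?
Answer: 2442107681/755948270 ≈ 3.2305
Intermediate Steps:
-224424/u - 403268/(-206360) = -224424/(-175836) - 403268/(-206360) = -224424*(-1/175836) - 403268*(-1/206360) = 18702/14653 + 100817/51590 = 2442107681/755948270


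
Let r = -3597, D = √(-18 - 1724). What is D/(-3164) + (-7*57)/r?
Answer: 133/1199 - I*√1742/3164 ≈ 0.11093 - 0.013191*I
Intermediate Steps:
D = I*√1742 (D = √(-1742) = I*√1742 ≈ 41.737*I)
D/(-3164) + (-7*57)/r = (I*√1742)/(-3164) - 7*57/(-3597) = (I*√1742)*(-1/3164) - 399*(-1/3597) = -I*√1742/3164 + 133/1199 = 133/1199 - I*√1742/3164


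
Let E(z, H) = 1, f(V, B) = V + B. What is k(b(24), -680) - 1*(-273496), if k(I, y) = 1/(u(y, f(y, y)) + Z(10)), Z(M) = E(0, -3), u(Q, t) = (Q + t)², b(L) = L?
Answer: 1138181227097/4161601 ≈ 2.7350e+5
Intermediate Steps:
f(V, B) = B + V
Z(M) = 1
k(I, y) = 1/(1 + 9*y²) (k(I, y) = 1/((y + (y + y))² + 1) = 1/((y + 2*y)² + 1) = 1/((3*y)² + 1) = 1/(9*y² + 1) = 1/(1 + 9*y²))
k(b(24), -680) - 1*(-273496) = 1/(1 + 9*(-680)²) - 1*(-273496) = 1/(1 + 9*462400) + 273496 = 1/(1 + 4161600) + 273496 = 1/4161601 + 273496 = 1138181227097/4161601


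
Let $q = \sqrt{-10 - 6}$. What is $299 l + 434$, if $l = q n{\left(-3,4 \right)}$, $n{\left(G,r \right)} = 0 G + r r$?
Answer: $434 + 19136 i \approx 434.0 + 19136.0 i$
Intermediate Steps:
$n{\left(G,r \right)} = r^{2}$ ($n{\left(G,r \right)} = 0 + r^{2} = r^{2}$)
$q = 4 i$ ($q = \sqrt{-16} = 4 i \approx 4.0 i$)
$l = 64 i$ ($l = 4 i 4^{2} = 4 i 16 = 64 i \approx 64.0 i$)
$299 l + 434 = 299 \cdot 64 i + 434 = 19136 i + 434 = 434 + 19136 i$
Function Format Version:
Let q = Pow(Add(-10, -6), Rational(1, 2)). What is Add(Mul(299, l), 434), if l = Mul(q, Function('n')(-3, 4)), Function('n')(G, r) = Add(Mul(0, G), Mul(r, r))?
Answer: Add(434, Mul(19136, I)) ≈ Add(434.00, Mul(19136., I))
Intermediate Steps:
Function('n')(G, r) = Pow(r, 2) (Function('n')(G, r) = Add(0, Pow(r, 2)) = Pow(r, 2))
q = Mul(4, I) (q = Pow(-16, Rational(1, 2)) = Mul(4, I) ≈ Mul(4.0000, I))
l = Mul(64, I) (l = Mul(Mul(4, I), Pow(4, 2)) = Mul(Mul(4, I), 16) = Mul(64, I) ≈ Mul(64.000, I))
Add(Mul(299, l), 434) = Add(Mul(299, Mul(64, I)), 434) = Add(Mul(19136, I), 434) = Add(434, Mul(19136, I))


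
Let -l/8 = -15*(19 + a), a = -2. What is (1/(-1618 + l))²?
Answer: 1/178084 ≈ 5.6153e-6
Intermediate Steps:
l = 2040 (l = -(-120)*(19 - 2) = -(-120)*17 = -8*(-255) = 2040)
(1/(-1618 + l))² = (1/(-1618 + 2040))² = (1/422)² = 1/178084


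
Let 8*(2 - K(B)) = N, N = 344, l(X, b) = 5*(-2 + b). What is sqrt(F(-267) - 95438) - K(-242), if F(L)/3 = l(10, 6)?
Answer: 41 + I*sqrt(95378) ≈ 41.0 + 308.83*I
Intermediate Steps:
l(X, b) = -10 + 5*b
F(L) = 60 (F(L) = 3*(-10 + 5*6) = 3*(-10 + 30) = 3*20 = 60)
K(B) = -41 (K(B) = 2 - 1/8*344 = 2 - 43 = -41)
sqrt(F(-267) - 95438) - K(-242) = sqrt(60 - 95438) - 1*(-41) = sqrt(-95378) + 41 = I*sqrt(95378) + 41 = 41 + I*sqrt(95378)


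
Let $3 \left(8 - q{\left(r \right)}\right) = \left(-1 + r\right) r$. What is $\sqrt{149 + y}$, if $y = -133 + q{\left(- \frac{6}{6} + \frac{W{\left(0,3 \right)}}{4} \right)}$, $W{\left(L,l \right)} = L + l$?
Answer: $\frac{\sqrt{3441}}{12} \approx 4.8883$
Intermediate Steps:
$q{\left(r \right)} = 8 - \frac{r \left(-1 + r\right)}{3}$ ($q{\left(r \right)} = 8 - \frac{\left(-1 + r\right) r}{3} = 8 - \frac{r \left(-1 + r\right)}{3}$)
$y = - \frac{6005}{48}$ ($y = -133 + \left(8 - \frac{\left(- \frac{6}{6} + \frac{0 + 3}{4}\right)^{2}}{3} + \frac{- \frac{6}{6} + \frac{0 + 3}{4}}{3}\right) = -133 + \left(8 - \frac{\left(\left(-6\right) \frac{1}{6} + 3 \cdot \frac{1}{4}\right)^{2}}{3} + \frac{\left(-6\right) \frac{1}{6} + 3 \cdot \frac{1}{4}}{3}\right) = -133 + \left(8 - \frac{\left(-1 + \frac{3}{4}\right)^{2}}{3} + \frac{-1 + \frac{3}{4}}{3}\right) = -133 + \left(8 - \frac{\left(- \frac{1}{4}\right)^{2}}{3} + \frac{1}{3} \left(- \frac{1}{4}\right)\right) = -133 - - \frac{379}{48} = -133 + \frac{379}{48} = - \frac{6005}{48} \approx -125.1$)
$\sqrt{149 + y} = \sqrt{149 - \frac{6005}{48}} = \sqrt{\frac{1147}{48}} = \frac{\sqrt{3441}}{12}$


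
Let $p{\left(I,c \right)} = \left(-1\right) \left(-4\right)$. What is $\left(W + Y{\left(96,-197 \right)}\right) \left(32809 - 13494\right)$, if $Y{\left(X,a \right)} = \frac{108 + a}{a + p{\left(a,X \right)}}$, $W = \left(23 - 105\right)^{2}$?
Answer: $\frac{25067412615}{193} \approx 1.2988 \cdot 10^{8}$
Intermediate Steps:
$W = 6724$ ($W = \left(-82\right)^{2} = 6724$)
$p{\left(I,c \right)} = 4$
$Y{\left(X,a \right)} = \frac{108 + a}{4 + a}$ ($Y{\left(X,a \right)} = \frac{108 + a}{a + 4} = \frac{108 + a}{4 + a}$)
$\left(W + Y{\left(96,-197 \right)}\right) \left(32809 - 13494\right) = \left(6724 + \frac{108 - 197}{4 - 197}\right) \left(32809 - 13494\right) = \left(6724 + \frac{1}{-193} \left(-89\right)\right) 19315 = \left(6724 - - \frac{89}{193}\right) 19315 = \left(6724 + \frac{89}{193}\right) 19315 = \frac{1297821}{193} \cdot 19315 = \frac{25067412615}{193}$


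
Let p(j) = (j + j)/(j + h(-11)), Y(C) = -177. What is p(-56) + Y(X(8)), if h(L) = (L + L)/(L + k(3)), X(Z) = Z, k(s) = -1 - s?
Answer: -71553/409 ≈ -174.95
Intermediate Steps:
h(L) = 2*L/(-4 + L) (h(L) = (L + L)/(L + (-1 - 1*3)) = (2*L)/(L + (-1 - 3)) = (2*L)/(L - 4) = (2*L)/(-4 + L) = 2*L/(-4 + L))
p(j) = 2*j/(22/15 + j) (p(j) = (j + j)/(j + 2*(-11)/(-4 - 11)) = (2*j)/(j + 2*(-11)/(-15)) = (2*j)/(j + 2*(-11)*(-1/15)) = (2*j)/(j + 22/15) = (2*j)/(22/15 + j) = 2*j/(22/15 + j))
p(-56) + Y(X(8)) = 30*(-56)/(22 + 15*(-56)) - 177 = 30*(-56)/(22 - 840) - 177 = 30*(-56)/(-818) - 177 = 30*(-56)*(-1/818) - 177 = 840/409 - 177 = -71553/409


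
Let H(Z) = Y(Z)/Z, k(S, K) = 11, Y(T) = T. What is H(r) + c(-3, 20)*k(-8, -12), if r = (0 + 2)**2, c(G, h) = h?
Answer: 221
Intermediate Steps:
r = 4 (r = 2**2 = 4)
H(Z) = 1 (H(Z) = Z/Z = 1)
H(r) + c(-3, 20)*k(-8, -12) = 1 + 20*11 = 1 + 220 = 221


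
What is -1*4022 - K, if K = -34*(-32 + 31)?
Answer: -4056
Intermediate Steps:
K = 34 (K = -34*(-1) = 34)
-1*4022 - K = -1*4022 - 1*34 = -4022 - 34 = -4056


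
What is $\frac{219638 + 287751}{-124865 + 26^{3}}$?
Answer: $- \frac{507389}{107289} \approx -4.7292$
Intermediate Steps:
$\frac{219638 + 287751}{-124865 + 26^{3}} = \frac{507389}{-124865 + 17576} = \frac{507389}{-107289} = 507389 \left(- \frac{1}{107289}\right) = - \frac{507389}{107289}$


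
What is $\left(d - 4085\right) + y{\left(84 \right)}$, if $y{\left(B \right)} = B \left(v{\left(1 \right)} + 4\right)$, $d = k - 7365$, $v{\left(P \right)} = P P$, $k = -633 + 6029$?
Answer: $-5634$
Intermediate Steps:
$k = 5396$
$v{\left(P \right)} = P^{2}$
$d = -1969$ ($d = 5396 - 7365 = -1969$)
$y{\left(B \right)} = 5 B$ ($y{\left(B \right)} = B \left(1^{2} + 4\right) = B \left(1 + 4\right) = B 5 = 5 B$)
$\left(d - 4085\right) + y{\left(84 \right)} = \left(-1969 - 4085\right) + 5 \cdot 84 = -6054 + 420 = -5634$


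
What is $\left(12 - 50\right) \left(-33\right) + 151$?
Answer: $1405$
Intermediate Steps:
$\left(12 - 50\right) \left(-33\right) + 151 = \left(-38\right) \left(-33\right) + 151 = 1254 + 151 = 1405$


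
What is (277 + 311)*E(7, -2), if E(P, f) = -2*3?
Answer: -3528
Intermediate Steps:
E(P, f) = -6
(277 + 311)*E(7, -2) = (277 + 311)*(-6) = 588*(-6) = -3528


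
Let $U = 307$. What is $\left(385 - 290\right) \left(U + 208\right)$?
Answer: $48925$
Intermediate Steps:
$\left(385 - 290\right) \left(U + 208\right) = \left(385 - 290\right) \left(307 + 208\right) = 95 \cdot 515 = 48925$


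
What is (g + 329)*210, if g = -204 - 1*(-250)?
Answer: 78750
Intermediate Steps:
g = 46 (g = -204 + 250 = 46)
(g + 329)*210 = (46 + 329)*210 = 375*210 = 78750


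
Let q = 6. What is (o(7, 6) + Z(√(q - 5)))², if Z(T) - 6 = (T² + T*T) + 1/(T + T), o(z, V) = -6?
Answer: 25/4 ≈ 6.2500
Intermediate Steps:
Z(T) = 6 + 1/(2*T) + 2*T² (Z(T) = 6 + ((T² + T*T) + 1/(T + T)) = 6 + ((T² + T²) + 1/(2*T)) = 6 + (2*T² + 1/(2*T)) = 6 + (1/(2*T) + 2*T²) = 6 + 1/(2*T) + 2*T²)
(o(7, 6) + Z(√(q - 5)))² = (-6 + (6 + 1/(2*(√(6 - 5))) + 2*(√(6 - 5))²))² = (-6 + (6 + 1/(2*(√1)) + 2*(√1)²))² = (-6 + (6 + (½)/1 + 2*1²))² = (-6 + (6 + (½)*1 + 2*1))² = (-6 + (6 + ½ + 2))² = (-6 + 17/2)² = (5/2)² = 25/4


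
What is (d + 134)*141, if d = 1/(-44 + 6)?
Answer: 717831/38 ≈ 18890.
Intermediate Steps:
d = -1/38 (d = 1/(-38) = -1/38 ≈ -0.026316)
(d + 134)*141 = (-1/38 + 134)*141 = (5091/38)*141 = 717831/38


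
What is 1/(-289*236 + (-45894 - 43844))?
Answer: -1/157942 ≈ -6.3314e-6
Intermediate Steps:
1/(-289*236 + (-45894 - 43844)) = 1/(-68204 - 89738) = 1/(-157942) = -1/157942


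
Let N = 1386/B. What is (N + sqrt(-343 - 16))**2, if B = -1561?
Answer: (198 - 223*I*sqrt(359))**2/49729 ≈ -358.21 - 33.646*I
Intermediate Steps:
N = -198/223 (N = 1386/(-1561) = 1386*(-1/1561) = -198/223 ≈ -0.88789)
(N + sqrt(-343 - 16))**2 = (-198/223 + sqrt(-343 - 16))**2 = (-198/223 + sqrt(-359))**2 = (-198/223 + I*sqrt(359))**2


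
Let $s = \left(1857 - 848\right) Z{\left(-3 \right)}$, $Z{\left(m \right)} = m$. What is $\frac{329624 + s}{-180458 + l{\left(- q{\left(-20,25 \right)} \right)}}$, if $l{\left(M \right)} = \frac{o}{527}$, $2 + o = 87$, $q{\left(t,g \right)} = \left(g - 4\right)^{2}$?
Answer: $- \frac{10124507}{5594193} \approx -1.8098$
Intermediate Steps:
$q{\left(t,g \right)} = \left(-4 + g\right)^{2}$
$o = 85$ ($o = -2 + 87 = 85$)
$l{\left(M \right)} = \frac{5}{31}$ ($l{\left(M \right)} = \frac{85}{527} = 85 \cdot \frac{1}{527} = \frac{5}{31}$)
$s = -3027$ ($s = \left(1857 - 848\right) \left(-3\right) = 1009 \left(-3\right) = -3027$)
$\frac{329624 + s}{-180458 + l{\left(- q{\left(-20,25 \right)} \right)}} = \frac{329624 - 3027}{-180458 + \frac{5}{31}} = \frac{326597}{- \frac{5594193}{31}} = 326597 \left(- \frac{31}{5594193}\right) = - \frac{10124507}{5594193}$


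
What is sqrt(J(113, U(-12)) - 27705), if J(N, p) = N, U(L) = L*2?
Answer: 2*I*sqrt(6898) ≈ 166.11*I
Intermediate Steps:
U(L) = 2*L
sqrt(J(113, U(-12)) - 27705) = sqrt(113 - 27705) = sqrt(-27592) = 2*I*sqrt(6898)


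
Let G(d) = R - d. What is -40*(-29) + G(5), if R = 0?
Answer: 1155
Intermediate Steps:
G(d) = -d (G(d) = 0 - d = -d)
-40*(-29) + G(5) = -40*(-29) - 1*5 = 1160 - 5 = 1155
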